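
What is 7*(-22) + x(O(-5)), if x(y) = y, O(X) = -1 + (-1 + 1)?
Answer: -155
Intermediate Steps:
O(X) = -1 (O(X) = -1 + 0 = -1)
7*(-22) + x(O(-5)) = 7*(-22) - 1 = -154 - 1 = -155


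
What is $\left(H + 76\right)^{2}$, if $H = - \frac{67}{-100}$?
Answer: $\frac{58782889}{10000} \approx 5878.3$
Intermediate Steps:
$H = \frac{67}{100}$ ($H = \left(-67\right) \left(- \frac{1}{100}\right) = \frac{67}{100} \approx 0.67$)
$\left(H + 76\right)^{2} = \left(\frac{67}{100} + 76\right)^{2} = \left(\frac{7667}{100}\right)^{2} = \frac{58782889}{10000}$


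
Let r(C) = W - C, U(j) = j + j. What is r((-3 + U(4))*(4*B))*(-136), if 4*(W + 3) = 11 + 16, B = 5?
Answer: 13090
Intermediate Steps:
W = 15/4 (W = -3 + (11 + 16)/4 = -3 + (¼)*27 = -3 + 27/4 = 15/4 ≈ 3.7500)
U(j) = 2*j
r(C) = 15/4 - C
r((-3 + U(4))*(4*B))*(-136) = (15/4 - (-3 + 2*4)*4*5)*(-136) = (15/4 - (-3 + 8)*20)*(-136) = (15/4 - 5*20)*(-136) = (15/4 - 1*100)*(-136) = (15/4 - 100)*(-136) = -385/4*(-136) = 13090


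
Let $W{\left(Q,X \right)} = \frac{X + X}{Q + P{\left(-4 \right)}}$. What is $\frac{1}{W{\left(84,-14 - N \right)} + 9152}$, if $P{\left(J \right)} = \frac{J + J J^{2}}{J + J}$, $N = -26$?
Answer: $\frac{185}{1693168} \approx 0.00010926$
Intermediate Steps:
$P{\left(J \right)} = \frac{J + J^{3}}{2 J}$
$W{\left(Q,X \right)} = \frac{2 X}{\frac{17}{2} + Q}$ ($W{\left(Q,X \right)} = \frac{X + X}{Q + \left(\frac{1}{2} + \frac{\left(-4\right)^{2}}{2}\right)} = \frac{2 X}{Q + \left(\frac{1}{2} + \frac{1}{2} \cdot 16\right)} = \frac{2 X}{Q + \left(\frac{1}{2} + 8\right)} = \frac{2 X}{Q + \frac{17}{2}} = \frac{2 X}{\frac{17}{2} + Q}$)
$\frac{1}{W{\left(84,-14 - N \right)} + 9152} = \frac{1}{\frac{4 \left(-14 - -26\right)}{17 + 2 \cdot 84} + 9152} = \frac{1}{\frac{4 \left(-14 + 26\right)}{17 + 168} + 9152} = \frac{1}{4 \cdot 12 \cdot \frac{1}{185} + 9152} = \frac{1}{\frac{48}{185} + 9152} = \frac{1}{\frac{1693168}{185}} = \frac{185}{1693168}$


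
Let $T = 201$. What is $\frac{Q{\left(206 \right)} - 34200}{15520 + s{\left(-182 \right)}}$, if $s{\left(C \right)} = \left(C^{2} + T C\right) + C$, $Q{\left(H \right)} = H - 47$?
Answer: $- \frac{11347}{3960} \approx -2.8654$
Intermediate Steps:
$Q{\left(H \right)} = -47 + H$ ($Q{\left(H \right)} = H - 47 = -47 + H$)
$s{\left(C \right)} = C^{2} + 202 C$ ($s{\left(C \right)} = \left(C^{2} + 201 C\right) + C = C^{2} + 202 C$)
$\frac{Q{\left(206 \right)} - 34200}{15520 + s{\left(-182 \right)}} = \frac{\left(-47 + 206\right) - 34200}{15520 - 182 \left(202 - 182\right)} = \frac{159 - 34200}{15520 - 3640} = - \frac{34041}{15520 - 3640} = - \frac{34041}{11880} = \left(-34041\right) \frac{1}{11880} = - \frac{11347}{3960}$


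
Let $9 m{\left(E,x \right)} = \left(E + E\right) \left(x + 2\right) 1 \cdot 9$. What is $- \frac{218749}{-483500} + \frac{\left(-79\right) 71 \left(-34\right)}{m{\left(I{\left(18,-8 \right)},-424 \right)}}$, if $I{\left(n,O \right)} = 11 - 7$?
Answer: $- \frac{11433481797}{204037000} \approx -56.036$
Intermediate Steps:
$I{\left(n,O \right)} = 4$
$m{\left(E,x \right)} = 2 E \left(2 + x\right)$ ($m{\left(E,x \right)} = \frac{\left(E + E\right) \left(x + 2\right) 1 \cdot 9}{9} = \frac{2 E \left(2 + x\right) 1 \cdot 9}{9} = \frac{2 E \left(2 + x\right) 9}{9} = \frac{18 E \left(2 + x\right)}{9} = 2 E \left(2 + x\right)$)
$- \frac{218749}{-483500} + \frac{\left(-79\right) 71 \left(-34\right)}{m{\left(I{\left(18,-8 \right)},-424 \right)}} = - \frac{218749}{-483500} + \frac{\left(-79\right) 71 \left(-34\right)}{2 \cdot 4 \left(2 - 424\right)} = \left(-218749\right) \left(- \frac{1}{483500}\right) + \frac{\left(-5609\right) \left(-34\right)}{2 \cdot 4 \left(-422\right)} = \frac{218749}{483500} + \frac{190706}{-3376} = \frac{218749}{483500} + 190706 \left(- \frac{1}{3376}\right) = \frac{218749}{483500} - \frac{95353}{1688} = - \frac{11433481797}{204037000}$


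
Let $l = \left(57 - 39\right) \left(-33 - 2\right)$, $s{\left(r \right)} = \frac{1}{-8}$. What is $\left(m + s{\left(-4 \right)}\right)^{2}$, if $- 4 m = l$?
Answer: $\frac{1585081}{64} \approx 24767.0$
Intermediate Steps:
$s{\left(r \right)} = - \frac{1}{8}$
$l = -630$ ($l = 18 \left(-35\right) = -630$)
$m = \frac{315}{2}$ ($m = \left(- \frac{1}{4}\right) \left(-630\right) = \frac{315}{2} \approx 157.5$)
$\left(m + s{\left(-4 \right)}\right)^{2} = \left(\frac{315}{2} - \frac{1}{8}\right)^{2} = \left(\frac{1259}{8}\right)^{2} = \frac{1585081}{64}$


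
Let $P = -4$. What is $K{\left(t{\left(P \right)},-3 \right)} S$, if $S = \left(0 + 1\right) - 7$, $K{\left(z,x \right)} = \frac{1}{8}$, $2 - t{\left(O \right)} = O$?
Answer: $- \frac{3}{4} \approx -0.75$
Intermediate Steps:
$t{\left(O \right)} = 2 - O$
$K{\left(z,x \right)} = \frac{1}{8}$
$S = -6$ ($S = 1 - 7 = -6$)
$K{\left(t{\left(P \right)},-3 \right)} S = \frac{1}{8} \left(-6\right) = - \frac{3}{4}$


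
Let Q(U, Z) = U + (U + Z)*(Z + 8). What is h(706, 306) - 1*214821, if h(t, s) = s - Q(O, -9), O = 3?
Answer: -214524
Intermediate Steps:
Q(U, Z) = U + (8 + Z)*(U + Z) (Q(U, Z) = U + (U + Z)*(8 + Z) = U + (8 + Z)*(U + Z))
h(t, s) = -9 + s (h(t, s) = s - ((-9)² + 8*(-9) + 9*3 + 3*(-9)) = s - (81 - 72 + 27 - 27) = s - 1*9 = s - 9 = -9 + s)
h(706, 306) - 1*214821 = (-9 + 306) - 1*214821 = 297 - 214821 = -214524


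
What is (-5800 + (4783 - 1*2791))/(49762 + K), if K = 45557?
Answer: -32/801 ≈ -0.039950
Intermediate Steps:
(-5800 + (4783 - 1*2791))/(49762 + K) = (-5800 + (4783 - 1*2791))/(49762 + 45557) = (-5800 + (4783 - 2791))/95319 = (-5800 + 1992)*(1/95319) = -3808*1/95319 = -32/801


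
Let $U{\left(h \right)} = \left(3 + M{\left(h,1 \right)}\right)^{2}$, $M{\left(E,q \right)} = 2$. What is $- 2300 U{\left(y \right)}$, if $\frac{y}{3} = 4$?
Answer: $-57500$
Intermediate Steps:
$y = 12$ ($y = 3 \cdot 4 = 12$)
$U{\left(h \right)} = 25$ ($U{\left(h \right)} = \left(3 + 2\right)^{2} = 5^{2} = 25$)
$- 2300 U{\left(y \right)} = \left(-2300\right) 25 = -57500$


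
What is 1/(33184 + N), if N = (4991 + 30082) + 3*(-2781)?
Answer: 1/59914 ≈ 1.6691e-5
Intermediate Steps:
N = 26730 (N = 35073 - 8343 = 26730)
1/(33184 + N) = 1/(33184 + 26730) = 1/59914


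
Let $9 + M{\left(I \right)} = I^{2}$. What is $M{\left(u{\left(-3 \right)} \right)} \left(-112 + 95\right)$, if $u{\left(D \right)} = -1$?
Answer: $136$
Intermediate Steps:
$M{\left(I \right)} = -9 + I^{2}$
$M{\left(u{\left(-3 \right)} \right)} \left(-112 + 95\right) = \left(-9 + \left(-1\right)^{2}\right) \left(-112 + 95\right) = \left(-9 + 1\right) \left(-17\right) = \left(-8\right) \left(-17\right) = 136$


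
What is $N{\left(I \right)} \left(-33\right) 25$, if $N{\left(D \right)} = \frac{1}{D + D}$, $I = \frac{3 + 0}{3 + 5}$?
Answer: $-1100$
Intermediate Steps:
$I = \frac{3}{8} \approx 0.375$
$N{\left(D \right)} = \frac{1}{2 D}$
$N{\left(I \right)} \left(-33\right) 25 = \frac{1}{2 \cdot \frac{3}{8}} \left(-33\right) 25 = \frac{1}{2} \cdot \frac{8}{3} \left(-33\right) 25 = \frac{4}{3} \left(-33\right) 25 = \left(-44\right) 25 = -1100$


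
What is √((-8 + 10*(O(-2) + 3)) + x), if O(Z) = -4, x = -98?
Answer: 2*I*√29 ≈ 10.77*I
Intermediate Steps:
√((-8 + 10*(O(-2) + 3)) + x) = √((-8 + 10*(-4 + 3)) - 98) = √((-8 + 10*(-1)) - 98) = √((-8 - 10) - 98) = √(-18 - 98) = √(-116) = 2*I*√29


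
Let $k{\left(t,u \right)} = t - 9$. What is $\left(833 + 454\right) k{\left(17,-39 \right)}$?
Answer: $10296$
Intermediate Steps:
$k{\left(t,u \right)} = -9 + t$
$\left(833 + 454\right) k{\left(17,-39 \right)} = \left(833 + 454\right) \left(-9 + 17\right) = 1287 \cdot 8 = 10296$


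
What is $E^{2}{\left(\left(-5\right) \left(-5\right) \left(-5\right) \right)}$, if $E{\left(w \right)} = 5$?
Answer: $25$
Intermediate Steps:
$E^{2}{\left(\left(-5\right) \left(-5\right) \left(-5\right) \right)} = 5^{2} = 25$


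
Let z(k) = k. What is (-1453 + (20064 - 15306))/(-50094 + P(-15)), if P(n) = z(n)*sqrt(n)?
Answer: -18395630/278823579 + 16525*I*sqrt(15)/836470737 ≈ -0.065976 + 7.6513e-5*I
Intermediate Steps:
P(n) = n**(3/2) (P(n) = n*sqrt(n) = n**(3/2))
(-1453 + (20064 - 15306))/(-50094 + P(-15)) = (-1453 + (20064 - 15306))/(-50094 + (-15)**(3/2)) = (-1453 + 4758)/(-50094 - 15*I*sqrt(15)) = 3305/(-50094 - 15*I*sqrt(15))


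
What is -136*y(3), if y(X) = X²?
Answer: -1224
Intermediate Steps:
-136*y(3) = -136*3² = -136*9 = -1224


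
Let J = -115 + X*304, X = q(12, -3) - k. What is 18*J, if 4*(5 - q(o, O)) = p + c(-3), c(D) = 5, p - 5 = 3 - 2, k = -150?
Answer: 831042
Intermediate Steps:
p = 6 (p = 5 + (3 - 2) = 5 + 1 = 6)
q(o, O) = 9/4 (q(o, O) = 5 - (6 + 5)/4 = 5 - 1/4*11 = 5 - 11/4 = 9/4)
X = 609/4 (X = 9/4 - 1*(-150) = 9/4 + 150 = 609/4 ≈ 152.25)
J = 46169 (J = -115 + (609/4)*304 = -115 + 46284 = 46169)
18*J = 18*46169 = 831042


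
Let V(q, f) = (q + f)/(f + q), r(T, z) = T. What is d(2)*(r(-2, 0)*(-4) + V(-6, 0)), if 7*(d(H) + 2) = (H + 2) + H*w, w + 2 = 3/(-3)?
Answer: -144/7 ≈ -20.571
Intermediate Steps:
w = -3 (w = -2 + 3/(-3) = -2 + 3*(-⅓) = -2 - 1 = -3)
d(H) = -12/7 - 2*H/7 (d(H) = -2 + ((H + 2) + H*(-3))/7 = -2 + ((2 + H) - 3*H)/7 = -2 + (2 - 2*H)/7 = -2 + (2/7 - 2*H/7) = -12/7 - 2*H/7)
V(q, f) = 1 (V(q, f) = (f + q)/(f + q) = 1)
d(2)*(r(-2, 0)*(-4) + V(-6, 0)) = (-12/7 - 2/7*2)*(-2*(-4) + 1) = (-12/7 - 4/7)*(8 + 1) = -16/7*9 = -144/7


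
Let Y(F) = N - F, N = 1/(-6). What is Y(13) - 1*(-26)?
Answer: 77/6 ≈ 12.833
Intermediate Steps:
N = -⅙ ≈ -0.16667
Y(F) = -⅙ - F
Y(13) - 1*(-26) = (-⅙ - 1*13) - 1*(-26) = (-⅙ - 13) + 26 = -79/6 + 26 = 77/6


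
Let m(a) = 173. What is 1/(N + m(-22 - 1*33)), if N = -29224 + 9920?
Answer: -1/19131 ≈ -5.2271e-5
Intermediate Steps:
N = -19304
1/(N + m(-22 - 1*33)) = 1/(-19304 + 173) = 1/(-19131) = -1/19131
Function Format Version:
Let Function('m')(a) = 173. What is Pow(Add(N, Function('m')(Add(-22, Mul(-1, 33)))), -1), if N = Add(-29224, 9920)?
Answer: Rational(-1, 19131) ≈ -5.2271e-5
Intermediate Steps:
N = -19304
Pow(Add(N, Function('m')(Add(-22, Mul(-1, 33)))), -1) = Pow(Add(-19304, 173), -1) = Pow(-19131, -1) = Rational(-1, 19131)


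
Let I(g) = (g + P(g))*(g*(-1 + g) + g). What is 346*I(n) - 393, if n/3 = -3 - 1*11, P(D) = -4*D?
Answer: 76902951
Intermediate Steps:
n = -42 (n = 3*(-3 - 1*11) = 3*(-3 - 11) = 3*(-14) = -42)
I(g) = -3*g*(g + g*(-1 + g)) (I(g) = (g - 4*g)*(g*(-1 + g) + g) = (-3*g)*(g + g*(-1 + g)) = -3*g*(g + g*(-1 + g)))
346*I(n) - 393 = 346*(-3*(-42)³) - 393 = 346*(-3*(-74088)) - 393 = 346*222264 - 393 = 76903344 - 393 = 76902951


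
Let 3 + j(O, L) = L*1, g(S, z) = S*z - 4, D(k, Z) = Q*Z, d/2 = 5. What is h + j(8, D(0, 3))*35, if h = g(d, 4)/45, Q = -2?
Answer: -1571/5 ≈ -314.20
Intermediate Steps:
d = 10 (d = 2*5 = 10)
D(k, Z) = -2*Z
g(S, z) = -4 + S*z
j(O, L) = -3 + L (j(O, L) = -3 + L*1 = -3 + L)
h = ⅘ (h = (-4 + 10*4)/45 = (-4 + 40)*(1/45) = 36*(1/45) = ⅘ ≈ 0.80000)
h + j(8, D(0, 3))*35 = ⅘ + (-3 - 2*3)*35 = ⅘ + (-3 - 6)*35 = ⅘ - 9*35 = ⅘ - 315 = -1571/5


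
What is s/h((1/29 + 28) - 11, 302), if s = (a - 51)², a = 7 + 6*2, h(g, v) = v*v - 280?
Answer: 256/22731 ≈ 0.011262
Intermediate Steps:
h(g, v) = -280 + v² (h(g, v) = v² - 280 = -280 + v²)
a = 19 (a = 7 + 12 = 19)
s = 1024 (s = (19 - 51)² = (-32)² = 1024)
s/h((1/29 + 28) - 11, 302) = 1024/(-280 + 302²) = 1024/(-280 + 91204) = 1024/90924 = 1024*(1/90924) = 256/22731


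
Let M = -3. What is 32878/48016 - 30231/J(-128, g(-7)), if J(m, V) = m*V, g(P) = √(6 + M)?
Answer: 16439/24008 + 10077*√3/128 ≈ 137.04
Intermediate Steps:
g(P) = √3 (g(P) = √(6 - 3) = √3)
J(m, V) = V*m
32878/48016 - 30231/J(-128, g(-7)) = 32878/48016 - 30231*(-√3/384) = 32878*(1/48016) - 30231*(-√3/384) = 16439/24008 - (-10077)*√3/128 = 16439/24008 + 10077*√3/128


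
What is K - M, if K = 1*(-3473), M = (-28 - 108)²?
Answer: -21969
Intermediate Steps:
M = 18496 (M = (-136)² = 18496)
K = -3473
K - M = -3473 - 1*18496 = -3473 - 18496 = -21969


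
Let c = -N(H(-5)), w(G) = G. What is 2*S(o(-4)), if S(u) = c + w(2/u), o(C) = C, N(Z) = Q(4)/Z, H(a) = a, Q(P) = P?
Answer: 3/5 ≈ 0.60000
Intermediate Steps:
N(Z) = 4/Z
c = 4/5 (c = -4/(-5) = -4*(-1)/5 = -1*(-4/5) = 4/5 ≈ 0.80000)
S(u) = 4/5 + 2/u
2*S(o(-4)) = 2*(4/5 + 2/(-4)) = 2*(4/5 + 2*(-1/4)) = 2*(4/5 - 1/2) = 2*(3/10) = 3/5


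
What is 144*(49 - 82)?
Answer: -4752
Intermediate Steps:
144*(49 - 82) = 144*(-33) = -4752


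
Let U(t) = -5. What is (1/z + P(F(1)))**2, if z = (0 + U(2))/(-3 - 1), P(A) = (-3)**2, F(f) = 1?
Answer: 2401/25 ≈ 96.040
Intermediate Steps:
P(A) = 9
z = 5/4 (z = (0 - 5)/(-3 - 1) = -5/(-4) = -5*(-1/4) = 5/4 ≈ 1.2500)
(1/z + P(F(1)))**2 = (1/(5/4) + 9)**2 = (4/5 + 9)**2 = (49/5)**2 = 2401/25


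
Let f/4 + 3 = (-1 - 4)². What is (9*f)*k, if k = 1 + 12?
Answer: 10296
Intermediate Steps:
f = 88 (f = -12 + 4*(-1 - 4)² = -12 + 4*(-5)² = -12 + 4*25 = -12 + 100 = 88)
k = 13
(9*f)*k = (9*88)*13 = 792*13 = 10296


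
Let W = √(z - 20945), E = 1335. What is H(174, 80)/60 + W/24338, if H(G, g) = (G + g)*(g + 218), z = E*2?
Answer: 18923/15 + 5*I*√731/24338 ≈ 1261.5 + 0.0055545*I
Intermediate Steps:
z = 2670 (z = 1335*2 = 2670)
H(G, g) = (218 + g)*(G + g) (H(G, g) = (G + g)*(218 + g) = (218 + g)*(G + g))
W = 5*I*√731 (W = √(2670 - 20945) = √(-18275) = 5*I*√731 ≈ 135.19*I)
H(174, 80)/60 + W/24338 = (80² + 218*174 + 218*80 + 174*80)/60 + (5*I*√731)/24338 = (6400 + 37932 + 17440 + 13920)*(1/60) + (5*I*√731)*(1/24338) = 75692*(1/60) + 5*I*√731/24338 = 18923/15 + 5*I*√731/24338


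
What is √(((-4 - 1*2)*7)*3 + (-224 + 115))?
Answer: I*√235 ≈ 15.33*I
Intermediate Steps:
√(((-4 - 1*2)*7)*3 + (-224 + 115)) = √(((-4 - 2)*7)*3 - 109) = √(-6*7*3 - 109) = √(-42*3 - 109) = √(-126 - 109) = √(-235) = I*√235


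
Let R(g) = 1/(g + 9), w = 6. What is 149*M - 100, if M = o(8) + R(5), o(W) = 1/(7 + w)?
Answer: -14177/182 ≈ -77.896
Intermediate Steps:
R(g) = 1/(9 + g)
o(W) = 1/13 (o(W) = 1/(7 + 6) = 1/13)
M = 27/182 (M = 1/13 + 1/(9 + 5) = 1/13 + 1/14 = 27/182 ≈ 0.14835)
149*M - 100 = 149*(27/182) - 100 = 4023/182 - 100 = -14177/182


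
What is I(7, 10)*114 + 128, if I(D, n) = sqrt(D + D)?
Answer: 128 + 114*sqrt(14) ≈ 554.55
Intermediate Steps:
I(D, n) = sqrt(2)*sqrt(D) (I(D, n) = sqrt(2*D) = sqrt(2)*sqrt(D))
I(7, 10)*114 + 128 = (sqrt(2)*sqrt(7))*114 + 128 = sqrt(14)*114 + 128 = 114*sqrt(14) + 128 = 128 + 114*sqrt(14)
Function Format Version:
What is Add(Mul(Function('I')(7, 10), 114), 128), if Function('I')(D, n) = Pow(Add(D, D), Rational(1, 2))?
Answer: Add(128, Mul(114, Pow(14, Rational(1, 2)))) ≈ 554.55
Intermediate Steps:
Function('I')(D, n) = Mul(Pow(2, Rational(1, 2)), Pow(D, Rational(1, 2))) (Function('I')(D, n) = Pow(Mul(2, D), Rational(1, 2)) = Mul(Pow(2, Rational(1, 2)), Pow(D, Rational(1, 2))))
Add(Mul(Function('I')(7, 10), 114), 128) = Add(Mul(Mul(Pow(2, Rational(1, 2)), Pow(7, Rational(1, 2))), 114), 128) = Add(Mul(Pow(14, Rational(1, 2)), 114), 128) = Add(Mul(114, Pow(14, Rational(1, 2))), 128) = Add(128, Mul(114, Pow(14, Rational(1, 2))))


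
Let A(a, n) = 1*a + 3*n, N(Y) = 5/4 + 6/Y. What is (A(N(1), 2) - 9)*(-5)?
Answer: -85/4 ≈ -21.250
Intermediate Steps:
N(Y) = 5/4 + 6/Y (N(Y) = 5*(¼) + 6/Y = 5/4 + 6/Y)
A(a, n) = a + 3*n
(A(N(1), 2) - 9)*(-5) = (((5/4 + 6/1) + 3*2) - 9)*(-5) = (((5/4 + 6*1) + 6) - 9)*(-5) = (((5/4 + 6) + 6) - 9)*(-5) = ((29/4 + 6) - 9)*(-5) = (53/4 - 9)*(-5) = (17/4)*(-5) = -85/4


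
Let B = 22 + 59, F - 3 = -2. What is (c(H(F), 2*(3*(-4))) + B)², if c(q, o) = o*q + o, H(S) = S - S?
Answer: 3249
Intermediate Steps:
F = 1 (F = 3 - 2 = 1)
H(S) = 0
B = 81
c(q, o) = o + o*q
(c(H(F), 2*(3*(-4))) + B)² = ((2*(3*(-4)))*(1 + 0) + 81)² = ((2*(-12))*1 + 81)² = (-24*1 + 81)² = (-24 + 81)² = 57² = 3249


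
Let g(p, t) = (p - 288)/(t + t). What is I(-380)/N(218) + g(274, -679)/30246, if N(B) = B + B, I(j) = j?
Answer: -278716781/319790958 ≈ -0.87156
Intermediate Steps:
g(p, t) = (-288 + p)/(2*t) (g(p, t) = (-288 + p)/((2*t)) = (-288 + p)*(1/(2*t)) = (-288 + p)/(2*t))
N(B) = 2*B
I(-380)/N(218) + g(274, -679)/30246 = -380/(2*218) + ((1/2)*(-288 + 274)/(-679))/30246 = -380/436 + ((1/2)*(-1/679)*(-14))*(1/30246) = -380*1/436 + (1/97)*(1/30246) = -95/109 + 1/2933862 = -278716781/319790958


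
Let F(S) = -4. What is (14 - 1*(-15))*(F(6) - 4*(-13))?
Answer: 1392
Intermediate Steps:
(14 - 1*(-15))*(F(6) - 4*(-13)) = (14 - 1*(-15))*(-4 - 4*(-13)) = (14 + 15)*(-4 + 52) = 29*48 = 1392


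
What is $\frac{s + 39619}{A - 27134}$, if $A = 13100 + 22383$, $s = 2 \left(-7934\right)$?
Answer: $\frac{7917}{2783} \approx 2.8448$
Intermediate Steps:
$s = -15868$
$A = 35483$
$\frac{s + 39619}{A - 27134} = \frac{-15868 + 39619}{35483 - 27134} = \frac{23751}{8349} = 23751 \cdot \frac{1}{8349} = \frac{7917}{2783}$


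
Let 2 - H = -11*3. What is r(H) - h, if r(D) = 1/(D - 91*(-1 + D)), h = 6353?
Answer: -19433828/3059 ≈ -6353.0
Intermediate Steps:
H = 35 (H = 2 - (-11)*3 = 2 - 1*(-33) = 2 + 33 = 35)
r(D) = 1/(91 - 90*D) (r(D) = 1/(D + (91 - 91*D)) = 1/(91 - 90*D))
r(H) - h = -1/(-91 + 90*35) - 1*6353 = -1/(-91 + 3150) - 6353 = -1/3059 - 6353 = -19433828/3059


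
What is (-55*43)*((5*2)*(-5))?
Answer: 118250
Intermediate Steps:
(-55*43)*((5*2)*(-5)) = -23650*(-5) = -2365*(-50) = 118250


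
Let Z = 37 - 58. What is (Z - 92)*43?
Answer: -4859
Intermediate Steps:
Z = -21
(Z - 92)*43 = (-21 - 92)*43 = -113*43 = -4859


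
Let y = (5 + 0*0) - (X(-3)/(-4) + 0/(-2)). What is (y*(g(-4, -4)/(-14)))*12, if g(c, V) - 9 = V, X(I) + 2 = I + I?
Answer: -90/7 ≈ -12.857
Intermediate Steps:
X(I) = -2 + 2*I (X(I) = -2 + (I + I) = -2 + 2*I)
g(c, V) = 9 + V
y = 3 (y = (5 + 0*0) - ((-2 + 2*(-3))/(-4) + 0/(-2)) = (5 + 0) - ((-2 - 6)*(-¼) + 0*(-½)) = 5 - (-8*(-¼) + 0) = 5 - (2 + 0) = 5 - 1*2 = 5 - 2 = 3)
(y*(g(-4, -4)/(-14)))*12 = (3*((9 - 4)/(-14)))*12 = (3*(5*(-1/14)))*12 = (3*(-5/14))*12 = -15/14*12 = -90/7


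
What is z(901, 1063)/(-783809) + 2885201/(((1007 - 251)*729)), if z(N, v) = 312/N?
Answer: 156735625700617/29939256318132 ≈ 5.2351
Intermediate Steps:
z(901, 1063)/(-783809) + 2885201/(((1007 - 251)*729)) = (312/901)/(-783809) + 2885201/(((1007 - 251)*729)) = (312*(1/901))*(-1/783809) + 2885201/((756*729)) = (312/901)*(-1/783809) + 2885201/551124 = -24/54323993 + 2885201*(1/551124) = -24/54323993 + 2885201/551124 = 156735625700617/29939256318132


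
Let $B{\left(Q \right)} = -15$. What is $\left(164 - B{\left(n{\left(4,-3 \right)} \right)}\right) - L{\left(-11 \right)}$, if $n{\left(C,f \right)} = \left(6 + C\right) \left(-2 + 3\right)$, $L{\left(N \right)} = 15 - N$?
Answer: $153$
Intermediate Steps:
$n{\left(C,f \right)} = 6 + C$ ($n{\left(C,f \right)} = \left(6 + C\right) 1 = 6 + C$)
$\left(164 - B{\left(n{\left(4,-3 \right)} \right)}\right) - L{\left(-11 \right)} = \left(164 - -15\right) - \left(15 - -11\right) = \left(164 + 15\right) - \left(15 + 11\right) = 179 - 26 = 153$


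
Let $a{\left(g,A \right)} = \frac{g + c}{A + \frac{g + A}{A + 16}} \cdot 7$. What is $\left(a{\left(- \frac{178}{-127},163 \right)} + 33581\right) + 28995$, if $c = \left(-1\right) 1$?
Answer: $\frac{233180642111}{3726358} \approx 62576.0$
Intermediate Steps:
$c = -1$
$a{\left(g,A \right)} = \frac{7 \left(-1 + g\right)}{A + \frac{A + g}{16 + A}}$ ($a{\left(g,A \right)} = \frac{g - 1}{A + \frac{g + A}{A + 16}} \cdot 7 = \frac{-1 + g}{A + \frac{A + g}{16 + A}} 7 = \frac{7 \left(-1 + g\right)}{A + \frac{A + g}{16 + A}}$)
$\left(a{\left(- \frac{178}{-127},163 \right)} + 33581\right) + 28995 = \left(\frac{7 \left(-16 - 163 + 16 \left(- \frac{178}{-127}\right) + 163 \left(- \frac{178}{-127}\right)\right)}{- \frac{178}{-127} + 163^{2} + 17 \cdot 163} + 33581\right) + 28995 = \left(\frac{7 \left(-16 - 163 + 16 \left(\left(-178\right) \left(- \frac{1}{127}\right)\right) + 163 \left(\left(-178\right) \left(- \frac{1}{127}\right)\right)\right)}{\left(-178\right) \left(- \frac{1}{127}\right) + 26569 + 2771} + 33581\right) + 28995 = \left(\frac{7 \left(-16 - 163 + 16 \cdot \frac{178}{127} + 163 \cdot \frac{178}{127}\right)}{\frac{178}{127} + 26569 + 2771} + 33581\right) + 28995 = \left(\frac{7 \left(-16 - 163 + \frac{2848}{127} + \frac{29014}{127}\right)}{\frac{3726358}{127}} + 33581\right) + 28995 = \left(7 \cdot \frac{127}{3726358} \cdot \frac{9129}{127} + 33581\right) + 28995 = \left(\frac{63903}{3726358} + 33581\right) + 28995 = \frac{125134891901}{3726358} + 28995 = \frac{233180642111}{3726358}$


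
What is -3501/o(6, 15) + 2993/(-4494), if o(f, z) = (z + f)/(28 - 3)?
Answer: -18733343/4494 ≈ -4168.5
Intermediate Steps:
o(f, z) = f/25 + z/25 (o(f, z) = (f + z)/25 = (f + z)*(1/25) = f/25 + z/25)
-3501/o(6, 15) + 2993/(-4494) = -3501/((1/25)*6 + (1/25)*15) + 2993/(-4494) = -3501/(6/25 + ⅗) + 2993*(-1/4494) = -3501/21/25 - 2993/4494 = -3501*25/21 - 2993/4494 = -29175/7 - 2993/4494 = -18733343/4494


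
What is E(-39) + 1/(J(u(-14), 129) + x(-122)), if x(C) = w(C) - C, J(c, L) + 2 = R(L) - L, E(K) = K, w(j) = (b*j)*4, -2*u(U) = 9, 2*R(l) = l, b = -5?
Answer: -194647/4991 ≈ -39.000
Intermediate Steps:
R(l) = l/2
u(U) = -9/2 (u(U) = -1/2*9 = -9/2)
w(j) = -20*j (w(j) = -5*j*4 = -20*j)
J(c, L) = -2 - L/2 (J(c, L) = -2 + (L/2 - L) = -2 - L/2)
x(C) = -21*C (x(C) = -20*C - C = -21*C)
E(-39) + 1/(J(u(-14), 129) + x(-122)) = -39 + 1/((-2 - 1/2*129) - 21*(-122)) = -39 + 1/((-2 - 129/2) + 2562) = -39 + 1/(-133/2 + 2562) = -39 + 1/(4991/2) = -39 + 2/4991 = -194647/4991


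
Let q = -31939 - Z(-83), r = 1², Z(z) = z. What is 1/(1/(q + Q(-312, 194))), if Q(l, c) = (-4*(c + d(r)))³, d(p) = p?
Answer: -474583856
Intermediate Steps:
r = 1
Q(l, c) = (-4 - 4*c)³ (Q(l, c) = (-4*(c + 1))³ = (-4*(1 + c))³ = (-4 - 4*c)³)
q = -31856 (q = -31939 - 1*(-83) = -31939 + 83 = -31856)
1/(1/(q + Q(-312, 194))) = 1/(1/(-31856 - 64*(1 + 194)³)) = 1/(1/(-31856 - 64*195³)) = 1/(1/(-31856 - 64*7414875)) = 1/(1/(-31856 - 474552000)) = 1/(1/(-474583856)) = 1/(-1/474583856) = -474583856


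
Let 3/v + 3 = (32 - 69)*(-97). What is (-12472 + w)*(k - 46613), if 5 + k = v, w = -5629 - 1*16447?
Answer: 2887731632730/1793 ≈ 1.6106e+9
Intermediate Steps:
v = 3/3586 (v = 3/(-3 + (32 - 69)*(-97)) = 3/(-3 - 37*(-97)) = 3/(-3 + 3589) = 3/3586 ≈ 0.00083659)
w = -22076 (w = -5629 - 16447 = -22076)
k = -17927/3586 (k = -5 + 3/3586 = -17927/3586 ≈ -4.9992)
(-12472 + w)*(k - 46613) = (-12472 - 22076)*(-17927/3586 - 46613) = -34548*(-167172145/3586) = 2887731632730/1793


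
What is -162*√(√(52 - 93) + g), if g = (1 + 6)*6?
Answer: -162*√(42 + I*√41) ≈ -1052.9 - 79.8*I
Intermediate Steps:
g = 42 (g = 7*6 = 42)
-162*√(√(52 - 93) + g) = -162*√(√(52 - 93) + 42) = -162*√(√(-41) + 42) = -162*√(I*√41 + 42) = -162*√(42 + I*√41)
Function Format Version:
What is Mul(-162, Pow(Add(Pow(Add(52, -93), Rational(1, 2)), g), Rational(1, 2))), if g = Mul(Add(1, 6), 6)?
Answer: Mul(-162, Pow(Add(42, Mul(I, Pow(41, Rational(1, 2)))), Rational(1, 2))) ≈ Add(-1052.9, Mul(-79.800, I))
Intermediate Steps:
g = 42 (g = Mul(7, 6) = 42)
Mul(-162, Pow(Add(Pow(Add(52, -93), Rational(1, 2)), g), Rational(1, 2))) = Mul(-162, Pow(Add(Pow(Add(52, -93), Rational(1, 2)), 42), Rational(1, 2))) = Mul(-162, Pow(Add(Pow(-41, Rational(1, 2)), 42), Rational(1, 2))) = Mul(-162, Pow(Add(Mul(I, Pow(41, Rational(1, 2))), 42), Rational(1, 2))) = Mul(-162, Pow(Add(42, Mul(I, Pow(41, Rational(1, 2)))), Rational(1, 2)))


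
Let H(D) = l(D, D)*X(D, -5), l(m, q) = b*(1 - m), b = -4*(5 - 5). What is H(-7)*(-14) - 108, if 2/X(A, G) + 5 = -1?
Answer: -108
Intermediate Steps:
X(A, G) = -1/3 (X(A, G) = 2/(-5 - 1) = 2/(-6) = 2*(-1/6) = -1/3)
b = 0 (b = -4*0 = 0)
l(m, q) = 0 (l(m, q) = 0*(1 - m) = 0)
H(D) = 0 (H(D) = 0*(-1/3) = 0)
H(-7)*(-14) - 108 = 0*(-14) - 108 = 0 - 108 = -108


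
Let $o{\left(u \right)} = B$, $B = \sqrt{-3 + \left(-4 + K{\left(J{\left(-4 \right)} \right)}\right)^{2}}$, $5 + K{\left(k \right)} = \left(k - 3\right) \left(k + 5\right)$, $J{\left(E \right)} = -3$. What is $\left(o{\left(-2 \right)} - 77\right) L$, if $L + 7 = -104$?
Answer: $8547 - 111 \sqrt{438} \approx 6223.9$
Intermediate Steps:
$L = -111$ ($L = -7 - 104 = -111$)
$K{\left(k \right)} = -5 + \left(-3 + k\right) \left(5 + k\right)$ ($K{\left(k \right)} = -5 + \left(k - 3\right) \left(k + 5\right) = -5 + \left(-3 + k\right) \left(5 + k\right)$)
$B = \sqrt{438}$ ($B = \sqrt{-3 + \left(-4 + \left(-20 + \left(-3\right)^{2} + 2 \left(-3\right)\right)\right)^{2}} = \sqrt{-3 + \left(-4 - 17\right)^{2}} = \sqrt{-3 + \left(-21\right)^{2}} = \sqrt{-3 + 441} = \sqrt{438} \approx 20.928$)
$o{\left(u \right)} = \sqrt{438}$
$\left(o{\left(-2 \right)} - 77\right) L = \left(\sqrt{438} - 77\right) \left(-111\right) = \left(-77 + \sqrt{438}\right) \left(-111\right) = 8547 - 111 \sqrt{438}$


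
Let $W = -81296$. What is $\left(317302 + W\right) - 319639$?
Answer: $-83633$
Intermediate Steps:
$\left(317302 + W\right) - 319639 = \left(317302 - 81296\right) - 319639 = 236006 - 319639 = -83633$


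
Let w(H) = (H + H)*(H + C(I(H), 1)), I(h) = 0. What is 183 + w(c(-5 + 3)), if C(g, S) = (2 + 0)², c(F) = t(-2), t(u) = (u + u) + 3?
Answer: 177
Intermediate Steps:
t(u) = 3 + 2*u (t(u) = 2*u + 3 = 3 + 2*u)
c(F) = -1 (c(F) = 3 + 2*(-2) = 3 - 4 = -1)
C(g, S) = 4 (C(g, S) = 2² = 4)
w(H) = 2*H*(4 + H) (w(H) = (H + H)*(H + 4) = (2*H)*(4 + H) = 2*H*(4 + H))
183 + w(c(-5 + 3)) = 183 + 2*(-1)*(4 - 1) = 183 + 2*(-1)*3 = 183 - 6 = 177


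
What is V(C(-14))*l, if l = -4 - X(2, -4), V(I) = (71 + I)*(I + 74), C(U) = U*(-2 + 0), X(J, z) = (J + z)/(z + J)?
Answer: -50490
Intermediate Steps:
X(J, z) = 1 (X(J, z) = (J + z)/(J + z) = 1)
C(U) = -2*U (C(U) = U*(-2) = -2*U)
V(I) = (71 + I)*(74 + I)
l = -5 (l = -4 - 1*1 = -4 - 1 = -5)
V(C(-14))*l = (5254 + (-2*(-14))² + 145*(-2*(-14)))*(-5) = (5254 + 28² + 145*28)*(-5) = (5254 + 784 + 4060)*(-5) = 10098*(-5) = -50490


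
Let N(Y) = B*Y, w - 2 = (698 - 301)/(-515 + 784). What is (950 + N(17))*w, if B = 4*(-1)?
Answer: 824670/269 ≈ 3065.7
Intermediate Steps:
w = 935/269 (w = 2 + (698 - 301)/(-515 + 784) = 2 + 397/269 = 935/269 ≈ 3.4758)
B = -4
N(Y) = -4*Y
(950 + N(17))*w = (950 - 4*17)*(935/269) = (950 - 68)*(935/269) = 882*(935/269) = 824670/269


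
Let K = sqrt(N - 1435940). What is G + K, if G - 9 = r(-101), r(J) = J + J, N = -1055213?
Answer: -193 + I*sqrt(2491153) ≈ -193.0 + 1578.3*I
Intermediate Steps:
r(J) = 2*J
K = I*sqrt(2491153) (K = sqrt(-1055213 - 1435940) = sqrt(-2491153) = I*sqrt(2491153) ≈ 1578.3*I)
G = -193 (G = 9 + 2*(-101) = 9 - 202 = -193)
G + K = -193 + I*sqrt(2491153)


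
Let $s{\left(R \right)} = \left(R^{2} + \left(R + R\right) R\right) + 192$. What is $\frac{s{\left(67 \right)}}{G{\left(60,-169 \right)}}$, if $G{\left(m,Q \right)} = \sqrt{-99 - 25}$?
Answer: $- \frac{13659 i \sqrt{31}}{62} \approx - 1226.6 i$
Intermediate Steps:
$G{\left(m,Q \right)} = 2 i \sqrt{31}$ ($G{\left(m,Q \right)} = \sqrt{-124} = 2 i \sqrt{31}$)
$s{\left(R \right)} = 192 + 3 R^{2}$ ($s{\left(R \right)} = \left(R^{2} + 2 R R\right) + 192 = \left(R^{2} + 2 R^{2}\right) + 192 = 3 R^{2} + 192 = 192 + 3 R^{2}$)
$\frac{s{\left(67 \right)}}{G{\left(60,-169 \right)}} = \frac{192 + 3 \cdot 67^{2}}{2 i \sqrt{31}} = \left(192 + 3 \cdot 4489\right) \left(- \frac{i \sqrt{31}}{62}\right) = \left(192 + 13467\right) \left(- \frac{i \sqrt{31}}{62}\right) = 13659 \left(- \frac{i \sqrt{31}}{62}\right) = - \frac{13659 i \sqrt{31}}{62}$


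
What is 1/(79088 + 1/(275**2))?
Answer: 75625/5981030001 ≈ 1.2644e-5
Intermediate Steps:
1/(79088 + 1/(275**2)) = 1/(79088 + 1/75625) = 1/(5981030001/75625) = 75625/5981030001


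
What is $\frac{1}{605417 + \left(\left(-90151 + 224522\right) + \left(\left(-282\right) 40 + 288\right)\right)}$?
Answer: $\frac{1}{728796} \approx 1.3721 \cdot 10^{-6}$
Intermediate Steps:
$\frac{1}{605417 + \left(\left(-90151 + 224522\right) + \left(\left(-282\right) 40 + 288\right)\right)} = \frac{1}{605417 + \left(134371 + \left(-11280 + 288\right)\right)} = \frac{1}{605417 + \left(134371 - 10992\right)} = \frac{1}{605417 + 123379} = \frac{1}{728796}$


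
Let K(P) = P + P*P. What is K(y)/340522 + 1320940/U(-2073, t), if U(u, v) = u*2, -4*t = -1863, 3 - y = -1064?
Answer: -111271132876/352951053 ≈ -315.26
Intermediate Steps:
y = 1067 (y = 3 - 1*(-1064) = 3 + 1064 = 1067)
t = 1863/4 (t = -¼*(-1863) = 1863/4 ≈ 465.75)
K(P) = P + P²
U(u, v) = 2*u
K(y)/340522 + 1320940/U(-2073, t) = (1067*(1 + 1067))/340522 + 1320940/((2*(-2073))) = (1067*1068)*(1/340522) + 1320940/(-4146) = 1139556*(1/340522) + 1320940*(-1/4146) = 569778/170261 - 660470/2073 = -111271132876/352951053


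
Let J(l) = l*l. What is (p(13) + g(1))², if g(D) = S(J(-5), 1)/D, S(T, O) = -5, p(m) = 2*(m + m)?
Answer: 2209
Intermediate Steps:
p(m) = 4*m (p(m) = 2*(2*m) = 4*m)
J(l) = l²
g(D) = -5/D
(p(13) + g(1))² = (4*13 - 5/1)² = (52 - 5*1)² = (52 - 5)² = 47² = 2209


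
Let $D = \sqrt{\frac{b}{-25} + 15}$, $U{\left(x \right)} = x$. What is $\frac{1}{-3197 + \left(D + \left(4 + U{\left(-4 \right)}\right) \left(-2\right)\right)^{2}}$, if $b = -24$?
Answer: $- \frac{25}{79526} \approx -0.00031436$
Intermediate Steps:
$D = \frac{\sqrt{399}}{5}$ ($D = \sqrt{- \frac{24}{-25} + 15} = \sqrt{\left(-24\right) \left(- \frac{1}{25}\right) + 15} = \sqrt{\frac{24}{25} + 15} = \sqrt{\frac{399}{25}} = \frac{\sqrt{399}}{5} \approx 3.995$)
$\frac{1}{-3197 + \left(D + \left(4 + U{\left(-4 \right)}\right) \left(-2\right)\right)^{2}} = \frac{1}{-3197 + \left(\frac{\sqrt{399}}{5} + \left(4 - 4\right) \left(-2\right)\right)^{2}} = \frac{1}{-3197 + \left(\frac{\sqrt{399}}{5} + 0 \left(-2\right)\right)^{2}} = \frac{1}{-3197 + \left(\frac{\sqrt{399}}{5} + 0\right)^{2}} = \frac{1}{-3197 + \left(\frac{\sqrt{399}}{5}\right)^{2}} = \frac{1}{-3197 + \frac{399}{25}} = \frac{1}{- \frac{79526}{25}} = - \frac{25}{79526}$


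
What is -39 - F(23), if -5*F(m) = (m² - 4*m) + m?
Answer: 53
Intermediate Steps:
F(m) = -m²/5 + 3*m/5 (F(m) = -((m² - 4*m) + m)/5 = -(m² - 3*m)/5 = -m²/5 + 3*m/5)
-39 - F(23) = -39 - 23*(3 - 1*23)/5 = -39 - 23*(3 - 23)/5 = -39 - 23*(-20)/5 = -39 - 1*(-92) = -39 + 92 = 53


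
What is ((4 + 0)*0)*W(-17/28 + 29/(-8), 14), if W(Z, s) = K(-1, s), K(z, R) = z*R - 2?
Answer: 0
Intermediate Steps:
K(z, R) = -2 + R*z (K(z, R) = R*z - 2 = -2 + R*z)
W(Z, s) = -2 - s (W(Z, s) = -2 + s*(-1) = -2 - s)
((4 + 0)*0)*W(-17/28 + 29/(-8), 14) = ((4 + 0)*0)*(-2 - 1*14) = (4*0)*(-2 - 14) = 0*(-16) = 0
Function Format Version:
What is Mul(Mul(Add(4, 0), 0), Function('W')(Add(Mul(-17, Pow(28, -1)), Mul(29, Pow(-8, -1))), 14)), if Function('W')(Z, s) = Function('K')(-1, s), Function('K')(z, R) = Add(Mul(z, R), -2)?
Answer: 0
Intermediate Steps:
Function('K')(z, R) = Add(-2, Mul(R, z)) (Function('K')(z, R) = Add(Mul(R, z), -2) = Add(-2, Mul(R, z)))
Function('W')(Z, s) = Add(-2, Mul(-1, s)) (Function('W')(Z, s) = Add(-2, Mul(s, -1)) = Add(-2, Mul(-1, s)))
Mul(Mul(Add(4, 0), 0), Function('W')(Add(Mul(-17, Pow(28, -1)), Mul(29, Pow(-8, -1))), 14)) = Mul(Mul(Add(4, 0), 0), Add(-2, Mul(-1, 14))) = Mul(Mul(4, 0), Add(-2, -14)) = Mul(0, -16) = 0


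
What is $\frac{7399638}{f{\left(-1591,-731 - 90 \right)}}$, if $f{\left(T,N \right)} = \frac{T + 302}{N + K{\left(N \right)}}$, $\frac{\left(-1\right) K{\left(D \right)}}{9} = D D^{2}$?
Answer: $- \frac{36853809210497664}{1289} \approx -2.8591 \cdot 10^{13}$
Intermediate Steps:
$K{\left(D \right)} = - 9 D^{3}$ ($K{\left(D \right)} = - 9 D D^{2} = - 9 D^{3}$)
$f{\left(T,N \right)} = \frac{302 + T}{N - 9 N^{3}}$ ($f{\left(T,N \right)} = \frac{T + 302}{N - 9 N^{3}} = \frac{302 + T}{N - 9 N^{3}}$)
$\frac{7399638}{f{\left(-1591,-731 - 90 \right)}} = \frac{7399638}{\frac{1}{- (-731 - 90) + 9 \left(-731 - 90\right)^{3}} \left(-302 - -1591\right)} = \frac{7399638}{\frac{1}{- (-731 - 90) + 9 \left(-731 - 90\right)^{3}} \left(-302 + 1591\right)} = \frac{7399638}{\frac{1}{\left(-1\right) \left(-821\right) + 9 \left(-821\right)^{3}} \cdot 1289} = \frac{7399638}{\frac{1}{821 + 9 \left(-553387661\right)} 1289} = \frac{7399638}{\frac{1}{821 - 4980488949} \cdot 1289} = \frac{7399638}{\frac{1}{-4980488128} \cdot 1289} = \frac{7399638}{\left(- \frac{1}{4980488128}\right) 1289} = \frac{7399638}{- \frac{1289}{4980488128}} = 7399638 \left(- \frac{4980488128}{1289}\right) = - \frac{36853809210497664}{1289}$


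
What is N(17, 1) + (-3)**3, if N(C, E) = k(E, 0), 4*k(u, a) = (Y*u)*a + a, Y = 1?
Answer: -27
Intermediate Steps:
k(u, a) = a/4 + a*u/4 (k(u, a) = ((1*u)*a + a)/4 = (u*a + a)/4 = (a*u + a)/4 = (a + a*u)/4 = a/4 + a*u/4)
N(C, E) = 0 (N(C, E) = (1/4)*0*(1 + E) = 0)
N(17, 1) + (-3)**3 = 0 + (-3)**3 = 0 - 27 = -27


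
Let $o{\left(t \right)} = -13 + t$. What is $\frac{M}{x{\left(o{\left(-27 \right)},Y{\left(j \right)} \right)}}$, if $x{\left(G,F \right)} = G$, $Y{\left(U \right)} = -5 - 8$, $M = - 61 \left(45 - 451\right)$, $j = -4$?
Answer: $- \frac{12383}{20} \approx -619.15$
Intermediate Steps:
$M = 24766$ ($M = \left(-61\right) \left(-406\right) = 24766$)
$Y{\left(U \right)} = -13$
$\frac{M}{x{\left(o{\left(-27 \right)},Y{\left(j \right)} \right)}} = \frac{24766}{-13 - 27} = \frac{24766}{-40} = 24766 \left(- \frac{1}{40}\right) = - \frac{12383}{20}$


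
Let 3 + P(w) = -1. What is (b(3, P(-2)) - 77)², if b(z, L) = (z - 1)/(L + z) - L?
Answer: 5625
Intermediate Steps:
P(w) = -4 (P(w) = -3 - 1 = -4)
b(z, L) = -L + (-1 + z)/(L + z) (b(z, L) = (-1 + z)/(L + z) - L = -L + (-1 + z)/(L + z))
(b(3, P(-2)) - 77)² = ((-1 + 3 - 1*(-4)² - 1*(-4)*3)/(-4 + 3) - 77)² = ((-1 + 3 - 1*16 + 12)/(-1) - 77)² = (-(-1 + 3 - 16 + 12) - 77)² = (-1*(-2) - 77)² = (2 - 77)² = (-75)² = 5625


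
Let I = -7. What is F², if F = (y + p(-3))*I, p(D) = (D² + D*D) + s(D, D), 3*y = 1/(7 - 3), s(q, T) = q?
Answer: 1605289/144 ≈ 11148.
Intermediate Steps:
y = 1/12 (y = 1/(3*(7 - 3)) = (⅓)/4 = (⅓)*(¼) = 1/12 ≈ 0.083333)
p(D) = D + 2*D² (p(D) = (D² + D*D) + D = (D² + D²) + D = 2*D² + D = D + 2*D²)
F = -1267/12 (F = (1/12 - 3*(1 + 2*(-3)))*(-7) = (1/12 - 3*(1 - 6))*(-7) = (1/12 - 3*(-5))*(-7) = (1/12 + 15)*(-7) = (181/12)*(-7) = -1267/12 ≈ -105.58)
F² = (-1267/12)² = 1605289/144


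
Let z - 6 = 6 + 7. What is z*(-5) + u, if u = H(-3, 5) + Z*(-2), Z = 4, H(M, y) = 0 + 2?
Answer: -101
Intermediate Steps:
H(M, y) = 2
z = 19 (z = 6 + (6 + 7) = 6 + 13 = 19)
u = -6 (u = 2 + 4*(-2) = 2 - 8 = -6)
z*(-5) + u = 19*(-5) - 6 = -95 - 6 = -101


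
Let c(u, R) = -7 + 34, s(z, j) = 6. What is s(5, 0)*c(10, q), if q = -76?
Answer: 162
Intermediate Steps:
c(u, R) = 27
s(5, 0)*c(10, q) = 6*27 = 162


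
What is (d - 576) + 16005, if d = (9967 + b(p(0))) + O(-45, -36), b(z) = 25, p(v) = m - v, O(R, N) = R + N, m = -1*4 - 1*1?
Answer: 25340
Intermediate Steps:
m = -5 (m = -4 - 1 = -5)
O(R, N) = N + R
p(v) = -5 - v
d = 9911 (d = (9967 + 25) + (-36 - 45) = 9992 - 81 = 9911)
(d - 576) + 16005 = (9911 - 576) + 16005 = 9335 + 16005 = 25340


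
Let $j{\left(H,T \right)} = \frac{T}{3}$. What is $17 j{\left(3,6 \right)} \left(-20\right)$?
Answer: $-680$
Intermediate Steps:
$j{\left(H,T \right)} = \frac{T}{3}$ ($j{\left(H,T \right)} = T \frac{1}{3} = \frac{T}{3}$)
$17 j{\left(3,6 \right)} \left(-20\right) = 17 \cdot \frac{1}{3} \cdot 6 \left(-20\right) = 17 \cdot 2 \left(-20\right) = 34 \left(-20\right) = -680$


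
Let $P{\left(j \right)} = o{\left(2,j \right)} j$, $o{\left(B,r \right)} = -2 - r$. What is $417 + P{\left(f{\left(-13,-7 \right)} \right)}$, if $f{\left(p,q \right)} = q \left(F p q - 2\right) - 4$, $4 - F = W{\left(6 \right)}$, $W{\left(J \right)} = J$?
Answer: $-1650807$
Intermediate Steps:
$F = -2$ ($F = 4 - 6 = -2$)
$f{\left(p,q \right)} = -4 + q \left(-2 - 2 p q\right)$ ($f{\left(p,q \right)} = q \left(- 2 p q - 2\right) - 4 = q \left(-2 - 2 p q\right) - 4 = -4 + q \left(-2 - 2 p q\right)$)
$P{\left(j \right)} = j \left(-2 - j\right)$ ($P{\left(j \right)} = \left(-2 - j\right) j = j \left(-2 - j\right)$)
$417 + P{\left(f{\left(-13,-7 \right)} \right)} = 417 - \left(-4 - -14 - - 26 \left(-7\right)^{2}\right) \left(2 - \left(-10 - 1274\right)\right) = 417 - \left(-4 + 14 - \left(-26\right) 49\right) \left(2 - \left(-10 - 1274\right)\right) = 417 - \left(-4 + 14 + 1274\right) \left(2 + \left(-4 + 14 + 1274\right)\right) = 417 - 1284 \left(2 + 1284\right) = 417 - 1284 \cdot 1286 = 417 - 1651224 = -1650807$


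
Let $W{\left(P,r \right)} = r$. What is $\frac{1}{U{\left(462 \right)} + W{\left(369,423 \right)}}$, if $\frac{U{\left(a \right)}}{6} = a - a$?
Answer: $\frac{1}{423} \approx 0.0023641$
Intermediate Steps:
$U{\left(a \right)} = 0$ ($U{\left(a \right)} = 6 \left(a - a\right) = 6 \cdot 0 = 0$)
$\frac{1}{U{\left(462 \right)} + W{\left(369,423 \right)}} = \frac{1}{0 + 423} = \frac{1}{423}$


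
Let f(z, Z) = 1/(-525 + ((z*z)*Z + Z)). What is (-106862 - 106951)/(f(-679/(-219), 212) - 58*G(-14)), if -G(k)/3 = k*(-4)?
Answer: -5896171360629/268703479939 ≈ -21.943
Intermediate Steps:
f(z, Z) = 1/(-525 + Z + Z*z²) (f(z, Z) = 1/(-525 + (z²*Z + Z)) = 1/(-525 + (Z*z² + Z)) = 1/(-525 + (Z + Z*z²)) = 1/(-525 + Z + Z*z²))
G(k) = 12*k (G(k) = -3*k*(-4) = -(-12)*k = 12*k)
(-106862 - 106951)/(f(-679/(-219), 212) - 58*G(-14)) = (-106862 - 106951)/(1/(-525 + 212 + 212*(-679/(-219))²) - 696*(-14)) = -213813/(1/(-525 + 212 + 212*(-679*(-1/219))²) - 58*(-168)) = -213813/(1/(-525 + 212 + 212*(679/219)²) + 9744) = -213813/(1/(-525 + 212 + 212*(461041/47961)) + 9744) = -213813/(1/(-525 + 212 + 97740692/47961) + 9744) = -213813/(1/(82728899/47961) + 9744) = -213813/(47961/82728899 + 9744) = -213813/806110439817/82728899 = -213813*82728899/806110439817 = -5896171360629/268703479939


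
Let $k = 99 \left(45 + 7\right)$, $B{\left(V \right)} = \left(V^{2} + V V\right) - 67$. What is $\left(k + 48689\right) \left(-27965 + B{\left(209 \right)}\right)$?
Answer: $3194149210$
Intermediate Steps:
$B{\left(V \right)} = -67 + 2 V^{2}$ ($B{\left(V \right)} = \left(V^{2} + V^{2}\right) - 67 = 2 V^{2} - 67 = -67 + 2 V^{2}$)
$k = 5148$ ($k = 99 \cdot 52 = 5148$)
$\left(k + 48689\right) \left(-27965 + B{\left(209 \right)}\right) = \left(5148 + 48689\right) \left(-27965 - \left(67 - 2 \cdot 209^{2}\right)\right) = 53837 \left(-27965 + \left(-67 + 2 \cdot 43681\right)\right) = 53837 \left(-27965 + \left(-67 + 87362\right)\right) = 53837 \left(-27965 + 87295\right) = 53837 \cdot 59330 = 3194149210$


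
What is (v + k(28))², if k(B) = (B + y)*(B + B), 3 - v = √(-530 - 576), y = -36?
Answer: 196919 + 890*I*√1106 ≈ 1.9692e+5 + 29598.0*I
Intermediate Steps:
v = 3 - I*√1106 (v = 3 - √(-530 - 576) = 3 - √(-1106) = 3 - I*√1106 ≈ 3.0 - 33.257*I)
k(B) = 2*B*(-36 + B) (k(B) = (B - 36)*(B + B) = (-36 + B)*(2*B) = 2*B*(-36 + B))
(v + k(28))² = ((3 - I*√1106) + 2*28*(-36 + 28))² = ((3 - I*√1106) + 2*28*(-8))² = ((3 - I*√1106) - 448)² = (-445 - I*√1106)²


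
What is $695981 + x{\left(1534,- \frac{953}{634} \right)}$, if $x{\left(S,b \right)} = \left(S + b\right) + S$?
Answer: $\frac{443196113}{634} \approx 6.9905 \cdot 10^{5}$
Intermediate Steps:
$x{\left(S,b \right)} = b + 2 S$
$695981 + x{\left(1534,- \frac{953}{634} \right)} = 695981 + \left(- \frac{953}{634} + 2 \cdot 1534\right) = 695981 + \left(\left(-953\right) \frac{1}{634} + 3068\right) = 695981 + \left(- \frac{953}{634} + 3068\right) = 695981 + \frac{1944159}{634} = \frac{443196113}{634}$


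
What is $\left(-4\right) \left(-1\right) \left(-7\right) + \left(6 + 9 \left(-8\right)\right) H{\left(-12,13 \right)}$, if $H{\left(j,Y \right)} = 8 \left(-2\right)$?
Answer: $1028$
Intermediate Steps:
$H{\left(j,Y \right)} = -16$
$\left(-4\right) \left(-1\right) \left(-7\right) + \left(6 + 9 \left(-8\right)\right) H{\left(-12,13 \right)} = \left(-4\right) \left(-1\right) \left(-7\right) + \left(6 + 9 \left(-8\right)\right) \left(-16\right) = 4 \left(-7\right) + \left(6 - 72\right) \left(-16\right) = -28 - -1056 = -28 + 1056 = 1028$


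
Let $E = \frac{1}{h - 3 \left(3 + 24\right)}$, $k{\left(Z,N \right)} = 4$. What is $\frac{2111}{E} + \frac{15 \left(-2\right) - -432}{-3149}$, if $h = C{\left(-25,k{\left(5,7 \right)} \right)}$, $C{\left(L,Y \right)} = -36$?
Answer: $- \frac{11608395}{47} \approx -2.4699 \cdot 10^{5}$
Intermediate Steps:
$h = -36$
$E = - \frac{1}{117}$ ($E = \frac{1}{-36 - 3 \left(3 + 24\right)} = \frac{1}{-36 - 81} = \frac{1}{-117} = - \frac{1}{117} \approx -0.008547$)
$\frac{2111}{E} + \frac{15 \left(-2\right) - -432}{-3149} = \frac{2111}{- \frac{1}{117}} + \frac{15 \left(-2\right) - -432}{-3149} = 2111 \left(-117\right) + \left(-30 + 432\right) \left(- \frac{1}{3149}\right) = -246987 + 402 \left(- \frac{1}{3149}\right) = -246987 - \frac{6}{47} = - \frac{11608395}{47}$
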